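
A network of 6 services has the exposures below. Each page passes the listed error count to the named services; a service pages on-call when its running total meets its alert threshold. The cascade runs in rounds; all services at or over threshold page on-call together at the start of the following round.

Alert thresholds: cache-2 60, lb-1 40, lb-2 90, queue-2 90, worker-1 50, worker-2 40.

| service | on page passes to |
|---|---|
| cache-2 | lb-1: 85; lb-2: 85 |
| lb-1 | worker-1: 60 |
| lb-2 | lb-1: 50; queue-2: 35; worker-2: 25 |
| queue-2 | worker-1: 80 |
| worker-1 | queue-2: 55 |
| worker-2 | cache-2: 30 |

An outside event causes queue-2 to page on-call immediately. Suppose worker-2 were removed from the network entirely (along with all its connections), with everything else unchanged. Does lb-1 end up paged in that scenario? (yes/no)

no

With worker-2 removed:
Round 1 — queue-2 pages on-call (initial).
  worker-1: +80 → 80 ≥ 50
Round 2 — worker-1 pages on-call.
No further pages.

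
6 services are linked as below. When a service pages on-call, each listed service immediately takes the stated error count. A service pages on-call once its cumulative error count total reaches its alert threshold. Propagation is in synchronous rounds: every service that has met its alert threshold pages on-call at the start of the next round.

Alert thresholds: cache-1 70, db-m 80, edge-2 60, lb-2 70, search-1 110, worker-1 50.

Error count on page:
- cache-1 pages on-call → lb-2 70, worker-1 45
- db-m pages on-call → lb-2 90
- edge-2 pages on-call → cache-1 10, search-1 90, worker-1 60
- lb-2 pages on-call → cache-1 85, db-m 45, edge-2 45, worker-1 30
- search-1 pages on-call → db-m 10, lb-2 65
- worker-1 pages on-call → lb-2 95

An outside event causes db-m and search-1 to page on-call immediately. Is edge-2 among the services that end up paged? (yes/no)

no

Round 1 — db-m, search-1 page on-call (initial).
  lb-2: +90+65 → 155 ≥ 70
Round 2 — lb-2 pages on-call.
  cache-1: +85 → 85 ≥ 70
  edge-2: +45 → 45 < 60
  worker-1: +30 → 30 < 50
Round 3 — cache-1 pages on-call.
  worker-1: +45 → 75 ≥ 50
Round 4 — worker-1 pages on-call.
No further pages.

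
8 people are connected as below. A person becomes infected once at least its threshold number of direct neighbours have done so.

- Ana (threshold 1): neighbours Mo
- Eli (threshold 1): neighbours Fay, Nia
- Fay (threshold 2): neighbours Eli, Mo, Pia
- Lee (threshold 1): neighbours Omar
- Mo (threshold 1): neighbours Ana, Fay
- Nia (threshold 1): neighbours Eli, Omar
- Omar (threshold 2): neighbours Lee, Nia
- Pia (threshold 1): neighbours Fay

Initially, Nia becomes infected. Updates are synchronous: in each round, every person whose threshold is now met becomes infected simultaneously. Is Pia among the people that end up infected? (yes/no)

no

Round 1 — Nia becomes infected (initial).
Round 2 — checking thresholds:
  Eli: 1 of 2 neighbours ≥ 1, becomes infected.
  Omar: 1 of 2 neighbours < 2, below threshold.
Round 3 — no new infections; cascade stops.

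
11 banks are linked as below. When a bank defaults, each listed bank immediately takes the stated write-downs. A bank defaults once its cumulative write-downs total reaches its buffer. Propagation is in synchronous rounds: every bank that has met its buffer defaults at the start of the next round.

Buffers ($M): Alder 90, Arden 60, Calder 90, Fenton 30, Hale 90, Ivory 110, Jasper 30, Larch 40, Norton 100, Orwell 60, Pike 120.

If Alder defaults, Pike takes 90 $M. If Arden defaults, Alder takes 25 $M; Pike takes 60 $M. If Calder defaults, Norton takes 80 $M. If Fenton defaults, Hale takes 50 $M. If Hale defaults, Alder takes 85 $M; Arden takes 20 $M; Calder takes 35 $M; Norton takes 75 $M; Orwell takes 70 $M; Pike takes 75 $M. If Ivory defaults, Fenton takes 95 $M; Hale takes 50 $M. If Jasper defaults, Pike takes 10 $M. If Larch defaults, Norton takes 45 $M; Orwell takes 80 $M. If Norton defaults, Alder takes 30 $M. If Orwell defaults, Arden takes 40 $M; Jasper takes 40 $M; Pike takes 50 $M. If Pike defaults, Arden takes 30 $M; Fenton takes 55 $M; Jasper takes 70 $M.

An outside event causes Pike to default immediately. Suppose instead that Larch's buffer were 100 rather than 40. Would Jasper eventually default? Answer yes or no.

yes

With Larch's buffer at 100:
Round 1 — Pike defaults (initial).
  Arden: +30 → 30 < 60
  Fenton: +55 → 55 ≥ 30
  Jasper: +70 → 70 ≥ 30
Round 2 — Fenton, Jasper default.
  Hale: +50 → 50 < 90
No further defaults.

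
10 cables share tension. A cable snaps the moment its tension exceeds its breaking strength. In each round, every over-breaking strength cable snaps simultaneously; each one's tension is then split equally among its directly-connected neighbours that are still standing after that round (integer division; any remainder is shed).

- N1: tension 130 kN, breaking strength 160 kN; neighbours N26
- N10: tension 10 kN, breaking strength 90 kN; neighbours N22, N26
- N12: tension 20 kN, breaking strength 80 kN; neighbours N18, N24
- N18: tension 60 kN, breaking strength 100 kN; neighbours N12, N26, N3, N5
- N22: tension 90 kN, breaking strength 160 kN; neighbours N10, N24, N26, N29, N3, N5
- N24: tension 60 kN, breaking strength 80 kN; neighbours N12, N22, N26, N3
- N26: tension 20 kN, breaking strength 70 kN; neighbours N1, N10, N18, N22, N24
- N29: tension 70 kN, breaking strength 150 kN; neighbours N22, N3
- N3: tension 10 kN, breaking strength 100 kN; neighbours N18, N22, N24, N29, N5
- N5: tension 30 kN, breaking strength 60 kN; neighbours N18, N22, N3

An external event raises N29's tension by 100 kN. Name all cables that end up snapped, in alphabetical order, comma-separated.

Round 1 — N29 at 170 > 150. N29 snaps.
  N29 sheds 170 kN to N22, N3: 85 each.
    N22: 90+85 = 175 > 160
    N3: 10+85 = 95 ≤ 100
Round 2 — N22 snaps.
  N22 sheds 175 kN to N10, N24, N26, N3, N5: 35 each.
    N10: 10+35 = 45 ≤ 90
    N24: 60+35 = 95 > 80
    N26: 20+35 = 55 ≤ 70
    N3: 95+35 = 130 > 100
    N5: 30+35 = 65 > 60
Round 3 — N24, N3, N5 snap.
  N24 sheds 95 kN to N12, N26: 47 each (1 lost).
    N12: 20+47 = 67 ≤ 80
    N26: 55+47 = 102 > 70
  N3 sheds 130 kN to N18: 130 each.
    N18: 60+130 = 190 > 100
  N5 sheds 65 kN to N18: 65 each.
    N18: 190+65 = 255 > 100
Round 4 — N18, N26 snap.
  N18 sheds 255 kN to N12: 255 each.
    N12: 67+255 = 322 > 80
  N26 sheds 102 kN to N1, N10: 51 each.
    N1: 130+51 = 181 > 160
    N10: 45+51 = 96 > 90
Round 5 — N1, N10, N12 snap.
  N1 sheds 181 kN: no online neighbours, lost.
  N10 sheds 96 kN: no online neighbours, lost.
  N12 sheds 322 kN: no online neighbours, lost.
No further breaks.

N1, N10, N12, N18, N22, N24, N26, N29, N3, N5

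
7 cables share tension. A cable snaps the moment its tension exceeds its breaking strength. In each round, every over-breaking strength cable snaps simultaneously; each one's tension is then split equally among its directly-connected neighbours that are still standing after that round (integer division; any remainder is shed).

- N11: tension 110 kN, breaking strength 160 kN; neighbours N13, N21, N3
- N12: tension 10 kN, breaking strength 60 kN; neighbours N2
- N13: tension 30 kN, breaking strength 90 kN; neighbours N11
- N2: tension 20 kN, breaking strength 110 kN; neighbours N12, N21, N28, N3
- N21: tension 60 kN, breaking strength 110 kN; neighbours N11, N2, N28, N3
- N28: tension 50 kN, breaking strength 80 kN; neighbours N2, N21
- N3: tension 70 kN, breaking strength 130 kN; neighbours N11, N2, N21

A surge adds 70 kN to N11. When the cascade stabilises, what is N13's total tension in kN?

90

Round 1 — N11 at 180 > 160. N11 snaps.
  N11 sheds 180 kN to N13, N21, N3: 60 each.
    N13: 30+60 = 90 ≤ 90
    N21: 60+60 = 120 > 110
    N3: 70+60 = 130 ≤ 130
Round 2 — N21 snaps.
  N21 sheds 120 kN to N2, N28, N3: 40 each.
    N2: 20+40 = 60 ≤ 110
    N28: 50+40 = 90 > 80
    N3: 130+40 = 170 > 130
Round 3 — N28, N3 snap.
  N28 sheds 90 kN to N2: 90 each.
    N2: 60+90 = 150 > 110
  N3 sheds 170 kN to N2: 170 each.
    N2: 150+170 = 320 > 110
Round 4 — N2 snaps.
  N2 sheds 320 kN to N12: 320 each.
    N12: 10+320 = 330 > 60
Round 5 — N12 snaps.
  N12 sheds 330 kN: no online neighbours, lost.
No further breaks.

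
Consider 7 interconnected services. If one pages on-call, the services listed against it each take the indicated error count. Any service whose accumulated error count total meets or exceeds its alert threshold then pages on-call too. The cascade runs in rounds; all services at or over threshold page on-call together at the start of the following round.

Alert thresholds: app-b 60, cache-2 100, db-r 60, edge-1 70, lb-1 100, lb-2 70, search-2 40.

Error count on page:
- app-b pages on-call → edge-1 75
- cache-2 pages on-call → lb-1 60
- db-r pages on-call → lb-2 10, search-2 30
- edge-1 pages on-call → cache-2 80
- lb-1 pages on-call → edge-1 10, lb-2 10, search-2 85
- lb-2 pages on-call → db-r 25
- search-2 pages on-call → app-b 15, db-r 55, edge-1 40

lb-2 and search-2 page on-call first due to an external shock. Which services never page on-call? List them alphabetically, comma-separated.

Round 1 — lb-2, search-2 page on-call (initial).
  app-b: +15 → 15 < 60
  db-r: +25+55 → 80 ≥ 60
  edge-1: +40 → 40 < 70
Round 2 — db-r pages on-call.
No further pages.

app-b, cache-2, edge-1, lb-1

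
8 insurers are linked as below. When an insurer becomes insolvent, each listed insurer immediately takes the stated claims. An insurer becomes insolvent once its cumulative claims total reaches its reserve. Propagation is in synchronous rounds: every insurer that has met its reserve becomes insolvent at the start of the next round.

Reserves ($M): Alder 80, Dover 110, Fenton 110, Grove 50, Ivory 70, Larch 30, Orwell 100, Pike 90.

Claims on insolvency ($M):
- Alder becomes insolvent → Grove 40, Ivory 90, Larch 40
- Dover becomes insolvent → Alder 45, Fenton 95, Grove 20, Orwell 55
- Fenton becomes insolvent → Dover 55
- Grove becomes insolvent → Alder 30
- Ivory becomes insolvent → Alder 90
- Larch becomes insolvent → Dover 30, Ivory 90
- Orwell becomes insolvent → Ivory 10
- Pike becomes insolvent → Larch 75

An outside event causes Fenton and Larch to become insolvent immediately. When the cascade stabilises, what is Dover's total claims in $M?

85

Round 1 — Fenton, Larch become insolvent (initial).
  Dover: +55+30 → 85 < 110
  Ivory: +90 → 90 ≥ 70
Round 2 — Ivory becomes insolvent.
  Alder: +90 → 90 ≥ 80
Round 3 — Alder becomes insolvent.
  Grove: +40 → 40 < 50
No further insolvencies.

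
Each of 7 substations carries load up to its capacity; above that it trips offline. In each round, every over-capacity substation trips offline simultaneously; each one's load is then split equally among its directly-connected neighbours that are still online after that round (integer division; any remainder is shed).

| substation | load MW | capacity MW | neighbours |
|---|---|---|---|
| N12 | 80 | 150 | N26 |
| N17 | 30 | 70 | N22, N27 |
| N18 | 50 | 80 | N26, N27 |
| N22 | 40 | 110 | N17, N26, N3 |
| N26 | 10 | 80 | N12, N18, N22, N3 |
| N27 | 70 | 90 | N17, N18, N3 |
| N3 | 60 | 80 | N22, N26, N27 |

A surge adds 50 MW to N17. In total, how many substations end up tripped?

7

Round 1 — N17 at 80 > 70. N17 trips offline.
  N17 sheds 80 MW to N22, N27: 40 each.
    N22: 40+40 = 80 ≤ 110
    N27: 70+40 = 110 > 90
Round 2 — N27 trips offline.
  N27 sheds 110 MW to N18, N3: 55 each.
    N18: 50+55 = 105 > 80
    N3: 60+55 = 115 > 80
Round 3 — N18, N3 trip offline.
  N18 sheds 105 MW to N26: 105 each.
    N26: 10+105 = 115 > 80
  N3 sheds 115 MW to N22, N26: 57 each (1 lost).
    N22: 80+57 = 137 > 110
    N26: 115+57 = 172 > 80
Round 4 — N22, N26 trip offline.
  N22 sheds 137 MW: no online neighbours, lost.
  N26 sheds 172 MW to N12: 172 each.
    N12: 80+172 = 252 > 150
Round 5 — N12 trips offline.
  N12 sheds 252 MW: no online neighbours, lost.
No further trips.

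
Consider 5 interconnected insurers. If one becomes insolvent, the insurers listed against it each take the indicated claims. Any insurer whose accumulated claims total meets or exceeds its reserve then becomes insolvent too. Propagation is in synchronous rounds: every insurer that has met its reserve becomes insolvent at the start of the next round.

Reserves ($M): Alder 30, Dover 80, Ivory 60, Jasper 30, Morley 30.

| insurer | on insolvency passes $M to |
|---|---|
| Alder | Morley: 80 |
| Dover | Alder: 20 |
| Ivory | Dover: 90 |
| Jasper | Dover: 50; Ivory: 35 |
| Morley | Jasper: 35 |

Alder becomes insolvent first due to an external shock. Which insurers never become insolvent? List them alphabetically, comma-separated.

Dover, Ivory

Round 1 — Alder becomes insolvent (initial).
  Morley: +80 → 80 ≥ 30
Round 2 — Morley becomes insolvent.
  Jasper: +35 → 35 ≥ 30
Round 3 — Jasper becomes insolvent.
  Dover: +50 → 50 < 80
  Ivory: +35 → 35 < 60
No further insolvencies.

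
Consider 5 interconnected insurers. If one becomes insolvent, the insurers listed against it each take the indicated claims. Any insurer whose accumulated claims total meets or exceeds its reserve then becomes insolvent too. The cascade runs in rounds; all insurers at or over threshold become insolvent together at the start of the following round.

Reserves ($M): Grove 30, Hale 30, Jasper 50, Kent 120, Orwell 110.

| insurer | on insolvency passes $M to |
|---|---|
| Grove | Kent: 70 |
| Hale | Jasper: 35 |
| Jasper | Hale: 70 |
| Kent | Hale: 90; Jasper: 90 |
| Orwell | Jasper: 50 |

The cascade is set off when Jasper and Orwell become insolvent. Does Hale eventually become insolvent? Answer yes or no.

Round 1 — Jasper, Orwell become insolvent (initial).
  Hale: +70 → 70 ≥ 30
Round 2 — Hale becomes insolvent.
No further insolvencies.

yes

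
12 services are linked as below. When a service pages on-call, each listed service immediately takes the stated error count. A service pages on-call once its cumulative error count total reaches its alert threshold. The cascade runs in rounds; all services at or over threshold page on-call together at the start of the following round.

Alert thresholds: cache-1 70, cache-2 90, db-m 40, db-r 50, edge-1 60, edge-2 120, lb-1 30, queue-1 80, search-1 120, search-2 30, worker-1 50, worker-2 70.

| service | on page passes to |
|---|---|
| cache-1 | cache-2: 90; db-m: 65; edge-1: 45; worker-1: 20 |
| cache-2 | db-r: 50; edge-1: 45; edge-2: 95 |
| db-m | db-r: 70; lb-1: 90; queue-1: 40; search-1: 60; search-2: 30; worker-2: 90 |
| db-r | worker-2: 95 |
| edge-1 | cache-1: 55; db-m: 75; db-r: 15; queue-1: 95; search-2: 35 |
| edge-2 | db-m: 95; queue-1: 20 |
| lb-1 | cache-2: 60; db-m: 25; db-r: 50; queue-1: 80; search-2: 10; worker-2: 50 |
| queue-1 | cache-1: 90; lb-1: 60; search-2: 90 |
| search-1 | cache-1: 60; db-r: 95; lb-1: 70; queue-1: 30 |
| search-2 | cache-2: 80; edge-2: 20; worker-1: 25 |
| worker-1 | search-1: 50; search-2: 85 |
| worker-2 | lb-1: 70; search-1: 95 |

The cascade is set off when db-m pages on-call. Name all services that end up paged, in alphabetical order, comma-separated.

Round 1 — db-m pages on-call (initial).
  db-r: +70 → 70 ≥ 50
  lb-1: +90 → 90 ≥ 30
  queue-1: +40 → 40 < 80
  search-1: +60 → 60 < 120
  search-2: +30 → 30 ≥ 30
  worker-2: +90 → 90 ≥ 70
Round 2 — db-r, lb-1, search-2, worker-2 page on-call.
  cache-2: +60+80 → 140 ≥ 90
  edge-2: +20 → 20 < 120
  queue-1: +80 → 120 ≥ 80
  search-1: +95 → 155 ≥ 120
  worker-1: +25 → 25 < 50
Round 3 — cache-2, queue-1, search-1 page on-call.
  cache-1: +90+60 → 150 ≥ 70
  edge-1: +45 → 45 < 60
  edge-2: +95 → 115 < 120
Round 4 — cache-1 pages on-call.
  edge-1: +45 → 90 ≥ 60
  worker-1: +20 → 45 < 50
Round 5 — edge-1 pages on-call.
No further pages.

cache-1, cache-2, db-m, db-r, edge-1, lb-1, queue-1, search-1, search-2, worker-2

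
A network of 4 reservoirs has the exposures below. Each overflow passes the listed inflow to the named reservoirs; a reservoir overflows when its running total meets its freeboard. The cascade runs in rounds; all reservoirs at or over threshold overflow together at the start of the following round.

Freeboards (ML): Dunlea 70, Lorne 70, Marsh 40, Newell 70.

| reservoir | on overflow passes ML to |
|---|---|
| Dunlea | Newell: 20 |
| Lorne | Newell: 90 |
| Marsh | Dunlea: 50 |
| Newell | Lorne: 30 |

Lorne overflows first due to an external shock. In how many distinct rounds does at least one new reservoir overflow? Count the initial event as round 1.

Round 1 — Lorne overflows (initial).
  Newell: +90 → 90 ≥ 70
Round 2 — Newell overflows.
No further overflows.

2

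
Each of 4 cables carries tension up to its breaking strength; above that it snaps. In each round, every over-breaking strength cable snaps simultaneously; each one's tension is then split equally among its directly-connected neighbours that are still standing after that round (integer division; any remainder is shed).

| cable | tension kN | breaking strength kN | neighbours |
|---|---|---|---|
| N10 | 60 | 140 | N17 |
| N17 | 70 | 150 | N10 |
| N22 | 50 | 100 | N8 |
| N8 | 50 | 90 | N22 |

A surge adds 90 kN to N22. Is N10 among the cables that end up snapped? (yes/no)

no

Round 1 — N22 at 140 > 100. N22 snaps.
  N22 sheds 140 kN to N8: 140 each.
    N8: 50+140 = 190 > 90
Round 2 — N8 snaps.
  N8 sheds 190 kN: no online neighbours, lost.
No further breaks.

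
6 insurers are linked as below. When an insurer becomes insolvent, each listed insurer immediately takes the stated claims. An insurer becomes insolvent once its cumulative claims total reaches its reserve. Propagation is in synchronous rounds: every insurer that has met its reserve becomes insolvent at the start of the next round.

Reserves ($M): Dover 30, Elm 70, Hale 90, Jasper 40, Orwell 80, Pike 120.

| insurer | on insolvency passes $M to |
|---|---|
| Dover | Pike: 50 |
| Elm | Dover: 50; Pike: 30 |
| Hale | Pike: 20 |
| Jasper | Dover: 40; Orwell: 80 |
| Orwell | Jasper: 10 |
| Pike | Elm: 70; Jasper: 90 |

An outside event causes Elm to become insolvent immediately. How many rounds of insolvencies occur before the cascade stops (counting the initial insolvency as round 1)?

Round 1 — Elm becomes insolvent (initial).
  Dover: +50 → 50 ≥ 30
  Pike: +30 → 30 < 120
Round 2 — Dover becomes insolvent.
  Pike: +50 → 80 < 120
No further insolvencies.

2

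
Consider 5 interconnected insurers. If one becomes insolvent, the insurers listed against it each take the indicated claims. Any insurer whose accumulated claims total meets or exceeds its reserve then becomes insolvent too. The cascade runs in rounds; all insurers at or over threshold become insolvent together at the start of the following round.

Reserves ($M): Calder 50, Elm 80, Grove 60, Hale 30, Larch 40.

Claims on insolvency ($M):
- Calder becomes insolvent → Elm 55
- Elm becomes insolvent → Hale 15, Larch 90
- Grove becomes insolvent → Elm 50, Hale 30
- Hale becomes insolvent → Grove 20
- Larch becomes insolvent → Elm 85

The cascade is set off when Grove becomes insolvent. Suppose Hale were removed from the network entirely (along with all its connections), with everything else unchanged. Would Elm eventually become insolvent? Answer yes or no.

With Hale removed:
Round 1 — Grove becomes insolvent (initial).
  Elm: +50 → 50 < 80
No further insolvencies.

no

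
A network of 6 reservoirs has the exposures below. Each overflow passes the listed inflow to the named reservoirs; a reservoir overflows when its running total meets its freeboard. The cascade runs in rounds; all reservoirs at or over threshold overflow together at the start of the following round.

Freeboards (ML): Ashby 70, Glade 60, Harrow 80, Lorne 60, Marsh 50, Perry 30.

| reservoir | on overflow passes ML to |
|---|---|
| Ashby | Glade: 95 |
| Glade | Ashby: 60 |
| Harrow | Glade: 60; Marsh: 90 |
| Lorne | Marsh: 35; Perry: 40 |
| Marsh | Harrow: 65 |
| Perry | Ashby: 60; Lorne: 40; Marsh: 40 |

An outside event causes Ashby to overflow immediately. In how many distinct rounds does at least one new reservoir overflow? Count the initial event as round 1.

Round 1 — Ashby overflows (initial).
  Glade: +95 → 95 ≥ 60
Round 2 — Glade overflows.
No further overflows.

2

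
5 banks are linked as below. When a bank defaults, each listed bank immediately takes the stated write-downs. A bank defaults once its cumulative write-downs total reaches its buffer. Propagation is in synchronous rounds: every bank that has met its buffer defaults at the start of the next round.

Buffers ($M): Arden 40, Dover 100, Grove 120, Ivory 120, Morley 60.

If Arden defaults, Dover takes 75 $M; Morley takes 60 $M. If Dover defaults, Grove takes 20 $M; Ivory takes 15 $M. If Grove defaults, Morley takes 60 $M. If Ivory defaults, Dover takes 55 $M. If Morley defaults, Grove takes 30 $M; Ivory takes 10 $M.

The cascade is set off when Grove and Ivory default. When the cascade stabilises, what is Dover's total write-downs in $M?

Round 1 — Grove, Ivory default (initial).
  Dover: +55 → 55 < 100
  Morley: +60 → 60 ≥ 60
Round 2 — Morley defaults.
No further defaults.

55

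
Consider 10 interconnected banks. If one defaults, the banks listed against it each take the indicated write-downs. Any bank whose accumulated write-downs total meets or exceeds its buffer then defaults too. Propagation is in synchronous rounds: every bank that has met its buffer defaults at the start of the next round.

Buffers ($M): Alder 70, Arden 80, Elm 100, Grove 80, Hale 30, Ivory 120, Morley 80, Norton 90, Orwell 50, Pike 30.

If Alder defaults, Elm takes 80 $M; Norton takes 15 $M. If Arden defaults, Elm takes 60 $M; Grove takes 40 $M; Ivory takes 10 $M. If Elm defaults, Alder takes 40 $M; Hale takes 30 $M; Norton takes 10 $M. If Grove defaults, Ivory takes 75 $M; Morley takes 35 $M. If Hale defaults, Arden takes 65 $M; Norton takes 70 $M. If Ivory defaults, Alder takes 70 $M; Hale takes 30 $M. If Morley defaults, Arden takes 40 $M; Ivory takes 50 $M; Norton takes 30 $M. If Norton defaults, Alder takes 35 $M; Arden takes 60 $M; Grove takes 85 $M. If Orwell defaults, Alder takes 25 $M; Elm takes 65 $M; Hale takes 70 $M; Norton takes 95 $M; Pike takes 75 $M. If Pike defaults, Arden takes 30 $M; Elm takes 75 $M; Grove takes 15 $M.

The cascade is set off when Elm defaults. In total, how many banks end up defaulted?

Round 1 — Elm defaults (initial).
  Alder: +40 → 40 < 70
  Hale: +30 → 30 ≥ 30
  Norton: +10 → 10 < 90
Round 2 — Hale defaults.
  Arden: +65 → 65 < 80
  Norton: +70 → 80 < 90
No further defaults.

2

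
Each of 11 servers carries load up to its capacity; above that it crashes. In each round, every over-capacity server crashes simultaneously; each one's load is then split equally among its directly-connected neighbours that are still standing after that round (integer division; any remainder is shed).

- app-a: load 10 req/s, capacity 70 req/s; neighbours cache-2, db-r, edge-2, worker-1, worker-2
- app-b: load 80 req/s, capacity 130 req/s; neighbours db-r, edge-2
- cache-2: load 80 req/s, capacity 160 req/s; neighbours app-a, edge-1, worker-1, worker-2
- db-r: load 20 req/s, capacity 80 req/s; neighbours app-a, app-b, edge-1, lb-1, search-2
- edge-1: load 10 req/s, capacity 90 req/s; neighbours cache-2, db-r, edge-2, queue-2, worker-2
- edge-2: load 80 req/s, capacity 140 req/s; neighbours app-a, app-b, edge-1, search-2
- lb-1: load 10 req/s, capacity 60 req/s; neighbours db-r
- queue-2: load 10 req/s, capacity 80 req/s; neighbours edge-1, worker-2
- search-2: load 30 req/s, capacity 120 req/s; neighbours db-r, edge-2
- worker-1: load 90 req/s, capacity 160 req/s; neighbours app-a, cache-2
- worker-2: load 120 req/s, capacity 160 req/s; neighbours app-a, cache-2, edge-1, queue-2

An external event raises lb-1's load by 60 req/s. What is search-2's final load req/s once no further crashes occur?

Round 1 — lb-1 at 70 > 60. lb-1 crashes.
  lb-1 sheds 70 req/s to db-r: 70 each.
    db-r: 20+70 = 90 > 80
Round 2 — db-r crashes.
  db-r sheds 90 req/s to app-a, app-b, edge-1, search-2: 22 each (2 lost).
    app-a: 10+22 = 32 ≤ 70
    app-b: 80+22 = 102 ≤ 130
    edge-1: 10+22 = 32 ≤ 90
    search-2: 30+22 = 52 ≤ 120
No further crashes.

52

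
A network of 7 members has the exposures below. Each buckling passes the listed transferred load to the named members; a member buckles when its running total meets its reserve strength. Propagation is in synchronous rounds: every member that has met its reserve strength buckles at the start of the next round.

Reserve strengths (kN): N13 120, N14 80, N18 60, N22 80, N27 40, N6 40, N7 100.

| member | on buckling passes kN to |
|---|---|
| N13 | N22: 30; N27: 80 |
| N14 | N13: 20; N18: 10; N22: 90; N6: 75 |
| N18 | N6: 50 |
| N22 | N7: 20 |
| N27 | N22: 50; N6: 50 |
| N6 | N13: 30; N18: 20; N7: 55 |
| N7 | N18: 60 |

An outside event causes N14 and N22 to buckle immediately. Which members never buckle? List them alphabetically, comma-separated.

Round 1 — N14, N22 buckle (initial).
  N13: +20 → 20 < 120
  N18: +10 → 10 < 60
  N6: +75 → 75 ≥ 40
  N7: +20 → 20 < 100
Round 2 — N6 buckles.
  N13: +30 → 50 < 120
  N18: +20 → 30 < 60
  N7: +55 → 75 < 100
No further bucklings.

N13, N18, N27, N7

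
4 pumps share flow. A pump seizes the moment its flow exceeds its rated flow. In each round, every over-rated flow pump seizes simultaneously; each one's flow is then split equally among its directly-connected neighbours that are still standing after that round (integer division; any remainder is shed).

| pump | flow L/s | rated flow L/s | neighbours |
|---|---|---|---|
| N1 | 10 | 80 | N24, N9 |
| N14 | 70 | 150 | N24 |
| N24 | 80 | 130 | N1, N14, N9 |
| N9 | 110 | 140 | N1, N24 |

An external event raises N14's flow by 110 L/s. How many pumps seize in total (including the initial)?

Round 1 — N14 at 180 > 150. N14 seizes.
  N14 sheds 180 L/s to N24: 180 each.
    N24: 80+180 = 260 > 130
Round 2 — N24 seizes.
  N24 sheds 260 L/s to N1, N9: 130 each.
    N1: 10+130 = 140 > 80
    N9: 110+130 = 240 > 140
Round 3 — N1, N9 seize.
  N1 sheds 140 L/s: no online neighbours, lost.
  N9 sheds 240 L/s: no online neighbours, lost.
No further seizures.

4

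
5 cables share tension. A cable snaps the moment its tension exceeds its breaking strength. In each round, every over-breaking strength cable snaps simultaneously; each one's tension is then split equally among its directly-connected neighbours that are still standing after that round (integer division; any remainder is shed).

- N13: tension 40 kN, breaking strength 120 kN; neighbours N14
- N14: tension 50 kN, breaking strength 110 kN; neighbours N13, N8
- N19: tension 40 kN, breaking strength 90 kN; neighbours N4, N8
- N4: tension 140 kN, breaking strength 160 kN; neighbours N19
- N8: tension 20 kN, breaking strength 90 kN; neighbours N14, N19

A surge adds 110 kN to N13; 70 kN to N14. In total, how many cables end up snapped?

Round 1 — N13 at 150 > 120; N14 at 120 > 110. N13, N14 snap.
  N13 sheds 150 kN: no online neighbours, lost.
  N14 sheds 120 kN to N8: 120 each.
    N8: 20+120 = 140 > 90
Round 2 — N8 snaps.
  N8 sheds 140 kN to N19: 140 each.
    N19: 40+140 = 180 > 90
Round 3 — N19 snaps.
  N19 sheds 180 kN to N4: 180 each.
    N4: 140+180 = 320 > 160
Round 4 — N4 snaps.
  N4 sheds 320 kN: no online neighbours, lost.
No further breaks.

5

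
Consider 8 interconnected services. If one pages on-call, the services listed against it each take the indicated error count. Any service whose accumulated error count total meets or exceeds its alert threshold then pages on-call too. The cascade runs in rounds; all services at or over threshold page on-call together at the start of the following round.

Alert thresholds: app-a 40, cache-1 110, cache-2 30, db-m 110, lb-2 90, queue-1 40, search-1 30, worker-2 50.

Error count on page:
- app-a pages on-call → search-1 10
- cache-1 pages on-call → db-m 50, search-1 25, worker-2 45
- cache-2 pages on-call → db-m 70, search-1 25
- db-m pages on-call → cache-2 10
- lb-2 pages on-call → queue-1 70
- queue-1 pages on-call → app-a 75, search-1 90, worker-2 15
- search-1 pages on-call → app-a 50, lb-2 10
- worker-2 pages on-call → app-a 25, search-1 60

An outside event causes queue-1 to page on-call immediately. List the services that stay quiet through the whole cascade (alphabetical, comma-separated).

Round 1 — queue-1 pages on-call (initial).
  app-a: +75 → 75 ≥ 40
  search-1: +90 → 90 ≥ 30
  worker-2: +15 → 15 < 50
Round 2 — app-a, search-1 page on-call.
  lb-2: +10 → 10 < 90
No further pages.

cache-1, cache-2, db-m, lb-2, worker-2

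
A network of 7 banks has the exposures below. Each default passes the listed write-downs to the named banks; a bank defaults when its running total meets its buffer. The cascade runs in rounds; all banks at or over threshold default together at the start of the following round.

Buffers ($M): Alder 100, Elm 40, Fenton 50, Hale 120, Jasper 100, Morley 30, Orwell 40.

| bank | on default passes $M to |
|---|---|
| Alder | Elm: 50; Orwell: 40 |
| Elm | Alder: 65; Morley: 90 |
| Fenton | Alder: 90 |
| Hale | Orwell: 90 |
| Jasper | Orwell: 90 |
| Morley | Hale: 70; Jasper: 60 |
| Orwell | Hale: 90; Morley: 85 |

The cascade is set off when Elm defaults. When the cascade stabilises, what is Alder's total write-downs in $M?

65

Round 1 — Elm defaults (initial).
  Alder: +65 → 65 < 100
  Morley: +90 → 90 ≥ 30
Round 2 — Morley defaults.
  Hale: +70 → 70 < 120
  Jasper: +60 → 60 < 100
No further defaults.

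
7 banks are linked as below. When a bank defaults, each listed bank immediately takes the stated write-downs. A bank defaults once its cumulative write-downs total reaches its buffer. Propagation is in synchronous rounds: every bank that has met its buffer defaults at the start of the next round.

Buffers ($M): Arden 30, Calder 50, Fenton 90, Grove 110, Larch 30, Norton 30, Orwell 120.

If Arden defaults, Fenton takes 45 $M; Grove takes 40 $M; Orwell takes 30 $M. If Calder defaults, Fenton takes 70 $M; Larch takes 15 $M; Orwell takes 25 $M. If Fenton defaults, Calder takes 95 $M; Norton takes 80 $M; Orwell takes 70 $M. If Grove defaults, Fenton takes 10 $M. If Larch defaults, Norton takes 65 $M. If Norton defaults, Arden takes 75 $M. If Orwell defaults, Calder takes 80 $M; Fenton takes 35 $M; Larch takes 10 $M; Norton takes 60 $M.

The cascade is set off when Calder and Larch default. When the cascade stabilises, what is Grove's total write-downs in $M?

Round 1 — Calder, Larch default (initial).
  Fenton: +70 → 70 < 90
  Norton: +65 → 65 ≥ 30
  Orwell: +25 → 25 < 120
Round 2 — Norton defaults.
  Arden: +75 → 75 ≥ 30
Round 3 — Arden defaults.
  Fenton: +45 → 115 ≥ 90
  Grove: +40 → 40 < 110
  Orwell: +30 → 55 < 120
Round 4 — Fenton defaults.
  Orwell: +70 → 125 ≥ 120
Round 5 — Orwell defaults.
No further defaults.

40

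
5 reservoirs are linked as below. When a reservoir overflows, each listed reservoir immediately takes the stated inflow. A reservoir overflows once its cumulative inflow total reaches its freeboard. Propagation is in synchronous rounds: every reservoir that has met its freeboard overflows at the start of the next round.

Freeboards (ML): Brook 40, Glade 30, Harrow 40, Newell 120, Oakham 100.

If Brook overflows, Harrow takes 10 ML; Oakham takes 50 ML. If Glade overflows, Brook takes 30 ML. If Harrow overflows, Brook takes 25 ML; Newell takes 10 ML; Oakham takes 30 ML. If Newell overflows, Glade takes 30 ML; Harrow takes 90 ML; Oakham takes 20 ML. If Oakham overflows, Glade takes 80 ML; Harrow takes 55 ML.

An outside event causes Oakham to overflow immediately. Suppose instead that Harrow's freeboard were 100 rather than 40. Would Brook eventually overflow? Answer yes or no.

With Harrow's freeboard at 100:
Round 1 — Oakham overflows (initial).
  Glade: +80 → 80 ≥ 30
  Harrow: +55 → 55 < 100
Round 2 — Glade overflows.
  Brook: +30 → 30 < 40
No further overflows.

no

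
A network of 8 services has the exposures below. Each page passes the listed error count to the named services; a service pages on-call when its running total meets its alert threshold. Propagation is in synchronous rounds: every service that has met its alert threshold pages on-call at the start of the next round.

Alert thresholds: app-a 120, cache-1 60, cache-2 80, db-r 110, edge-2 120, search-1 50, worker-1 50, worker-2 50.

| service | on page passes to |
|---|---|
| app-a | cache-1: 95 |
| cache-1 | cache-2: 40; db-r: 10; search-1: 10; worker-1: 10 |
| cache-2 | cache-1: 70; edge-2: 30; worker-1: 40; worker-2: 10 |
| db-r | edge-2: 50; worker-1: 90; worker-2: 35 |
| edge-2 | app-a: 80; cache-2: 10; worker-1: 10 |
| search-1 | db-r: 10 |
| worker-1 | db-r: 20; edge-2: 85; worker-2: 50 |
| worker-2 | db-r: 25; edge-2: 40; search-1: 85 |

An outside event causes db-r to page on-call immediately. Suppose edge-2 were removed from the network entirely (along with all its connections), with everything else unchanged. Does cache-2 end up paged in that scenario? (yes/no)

no

With edge-2 removed:
Round 1 — db-r pages on-call (initial).
  worker-1: +90 → 90 ≥ 50
  worker-2: +35 → 35 < 50
Round 2 — worker-1 pages on-call.
  worker-2: +50 → 85 ≥ 50
Round 3 — worker-2 pages on-call.
  search-1: +85 → 85 ≥ 50
Round 4 — search-1 pages on-call.
No further pages.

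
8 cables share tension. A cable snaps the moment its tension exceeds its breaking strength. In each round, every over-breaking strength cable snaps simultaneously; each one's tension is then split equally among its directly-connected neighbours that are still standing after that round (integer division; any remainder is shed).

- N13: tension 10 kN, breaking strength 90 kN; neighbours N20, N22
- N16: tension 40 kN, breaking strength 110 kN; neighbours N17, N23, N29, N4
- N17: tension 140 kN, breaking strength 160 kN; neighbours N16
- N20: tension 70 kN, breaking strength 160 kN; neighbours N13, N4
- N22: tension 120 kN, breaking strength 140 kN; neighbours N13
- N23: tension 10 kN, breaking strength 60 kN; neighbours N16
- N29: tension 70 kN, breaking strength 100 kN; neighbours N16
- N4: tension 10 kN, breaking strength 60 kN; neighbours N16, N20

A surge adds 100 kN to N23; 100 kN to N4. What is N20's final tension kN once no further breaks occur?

125

Round 1 — N23 at 110 > 60; N4 at 110 > 60. N23, N4 snap.
  N23 sheds 110 kN to N16: 110 each.
    N16: 40+110 = 150 > 110
  N4 sheds 110 kN to N16, N20: 55 each.
    N16: 150+55 = 205 > 110
    N20: 70+55 = 125 ≤ 160
Round 2 — N16 snaps.
  N16 sheds 205 kN to N17, N29: 102 each (1 lost).
    N17: 140+102 = 242 > 160
    N29: 70+102 = 172 > 100
Round 3 — N17, N29 snap.
  N17 sheds 242 kN: no online neighbours, lost.
  N29 sheds 172 kN: no online neighbours, lost.
No further breaks.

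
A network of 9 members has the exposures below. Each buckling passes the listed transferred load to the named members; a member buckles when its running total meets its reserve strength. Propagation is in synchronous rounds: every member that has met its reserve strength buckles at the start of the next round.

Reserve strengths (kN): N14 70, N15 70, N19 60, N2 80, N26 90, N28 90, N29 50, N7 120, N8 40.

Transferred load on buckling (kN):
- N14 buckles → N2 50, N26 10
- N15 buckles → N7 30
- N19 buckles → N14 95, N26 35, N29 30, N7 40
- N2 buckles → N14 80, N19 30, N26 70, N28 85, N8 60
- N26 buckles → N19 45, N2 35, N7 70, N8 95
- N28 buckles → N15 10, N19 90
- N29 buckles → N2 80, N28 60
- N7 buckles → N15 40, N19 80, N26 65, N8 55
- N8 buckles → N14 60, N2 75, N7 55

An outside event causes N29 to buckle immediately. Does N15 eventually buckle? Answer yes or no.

no

Round 1 — N29 buckles (initial).
  N2: +80 → 80 ≥ 80
  N28: +60 → 60 < 90
Round 2 — N2 buckles.
  N14: +80 → 80 ≥ 70
  N19: +30 → 30 < 60
  N26: +70 → 70 < 90
  N28: +85 → 145 ≥ 90
  N8: +60 → 60 ≥ 40
Round 3 — N14, N28, N8 buckle.
  N15: +10 → 10 < 70
  N19: +90 → 120 ≥ 60
  N26: +10 → 80 < 90
  N7: +55 → 55 < 120
Round 4 — N19 buckles.
  N26: +35 → 115 ≥ 90
  N7: +40 → 95 < 120
Round 5 — N26 buckles.
  N7: +70 → 165 ≥ 120
Round 6 — N7 buckles.
  N15: +40 → 50 < 70
No further bucklings.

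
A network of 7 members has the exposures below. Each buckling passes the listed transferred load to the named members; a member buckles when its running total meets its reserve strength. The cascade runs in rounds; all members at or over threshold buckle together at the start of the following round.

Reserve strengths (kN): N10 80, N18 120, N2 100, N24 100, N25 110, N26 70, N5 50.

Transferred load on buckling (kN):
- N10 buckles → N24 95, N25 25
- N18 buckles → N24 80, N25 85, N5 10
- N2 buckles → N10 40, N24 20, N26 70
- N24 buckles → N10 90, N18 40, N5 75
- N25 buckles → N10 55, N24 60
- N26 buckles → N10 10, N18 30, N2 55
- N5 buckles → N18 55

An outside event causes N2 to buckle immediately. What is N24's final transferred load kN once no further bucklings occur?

Round 1 — N2 buckles (initial).
  N10: +40 → 40 < 80
  N24: +20 → 20 < 100
  N26: +70 → 70 ≥ 70
Round 2 — N26 buckles.
  N10: +10 → 50 < 80
  N18: +30 → 30 < 120
No further bucklings.

20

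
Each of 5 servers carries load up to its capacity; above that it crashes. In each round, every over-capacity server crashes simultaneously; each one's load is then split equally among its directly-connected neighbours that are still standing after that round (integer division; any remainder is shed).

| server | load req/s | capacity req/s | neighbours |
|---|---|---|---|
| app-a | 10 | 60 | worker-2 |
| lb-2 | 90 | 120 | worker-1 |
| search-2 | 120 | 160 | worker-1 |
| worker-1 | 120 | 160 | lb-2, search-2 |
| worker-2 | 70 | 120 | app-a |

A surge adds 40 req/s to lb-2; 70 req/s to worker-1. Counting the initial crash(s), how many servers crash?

Round 1 — lb-2 at 130 > 120; worker-1 at 190 > 160. lb-2, worker-1 crash.
  lb-2 sheds 130 req/s: no online neighbours, lost.
  worker-1 sheds 190 req/s to search-2: 190 each.
    search-2: 120+190 = 310 > 160
Round 2 — search-2 crashes.
  search-2 sheds 310 req/s: no online neighbours, lost.
No further crashes.

3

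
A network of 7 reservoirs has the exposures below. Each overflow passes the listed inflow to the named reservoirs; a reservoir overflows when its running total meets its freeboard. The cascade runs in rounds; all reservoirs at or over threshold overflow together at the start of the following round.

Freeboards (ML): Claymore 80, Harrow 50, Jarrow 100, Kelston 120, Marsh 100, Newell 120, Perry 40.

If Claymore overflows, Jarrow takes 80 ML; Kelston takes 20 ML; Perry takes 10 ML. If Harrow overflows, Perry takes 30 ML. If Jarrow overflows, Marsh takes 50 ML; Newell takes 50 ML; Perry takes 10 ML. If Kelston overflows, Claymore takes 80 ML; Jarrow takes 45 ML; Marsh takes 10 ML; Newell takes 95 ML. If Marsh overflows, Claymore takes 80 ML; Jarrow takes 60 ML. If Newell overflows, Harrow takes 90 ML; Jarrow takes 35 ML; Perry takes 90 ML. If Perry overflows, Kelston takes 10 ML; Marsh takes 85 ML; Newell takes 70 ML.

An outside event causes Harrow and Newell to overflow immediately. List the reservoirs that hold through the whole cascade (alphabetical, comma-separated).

Round 1 — Harrow, Newell overflow (initial).
  Jarrow: +35 → 35 < 100
  Perry: +30+90 → 120 ≥ 40
Round 2 — Perry overflows.
  Kelston: +10 → 10 < 120
  Marsh: +85 → 85 < 100
No further overflows.

Claymore, Jarrow, Kelston, Marsh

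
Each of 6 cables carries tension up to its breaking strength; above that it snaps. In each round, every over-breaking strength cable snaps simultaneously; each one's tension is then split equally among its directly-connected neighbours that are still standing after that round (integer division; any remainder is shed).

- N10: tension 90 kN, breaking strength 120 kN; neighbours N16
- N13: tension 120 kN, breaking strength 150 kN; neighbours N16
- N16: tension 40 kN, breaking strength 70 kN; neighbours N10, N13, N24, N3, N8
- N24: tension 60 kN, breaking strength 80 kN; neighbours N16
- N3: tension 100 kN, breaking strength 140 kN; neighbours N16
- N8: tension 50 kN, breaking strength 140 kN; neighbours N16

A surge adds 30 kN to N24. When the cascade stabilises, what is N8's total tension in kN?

82

Round 1 — N24 at 90 > 80. N24 snaps.
  N24 sheds 90 kN to N16: 90 each.
    N16: 40+90 = 130 > 70
Round 2 — N16 snaps.
  N16 sheds 130 kN to N10, N13, N3, N8: 32 each (2 lost).
    N10: 90+32 = 122 > 120
    N13: 120+32 = 152 > 150
    N3: 100+32 = 132 ≤ 140
    N8: 50+32 = 82 ≤ 140
Round 3 — N10, N13 snap.
  N10 sheds 122 kN: no online neighbours, lost.
  N13 sheds 152 kN: no online neighbours, lost.
No further breaks.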